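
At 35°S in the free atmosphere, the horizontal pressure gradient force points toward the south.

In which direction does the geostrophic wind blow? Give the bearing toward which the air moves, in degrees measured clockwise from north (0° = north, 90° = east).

090°

The pressure-gradient force points toward the south (bearing 180°).
Geostrophic balance: in the Southern Hemisphere the Coriolis force deflects motion to the left, so the geostrophic wind blows 90° to the left of the pressure-gradient force (low pressure on the right).
Rotating 180° by 90° counterclockwise gives 090° — the wind blows toward the east.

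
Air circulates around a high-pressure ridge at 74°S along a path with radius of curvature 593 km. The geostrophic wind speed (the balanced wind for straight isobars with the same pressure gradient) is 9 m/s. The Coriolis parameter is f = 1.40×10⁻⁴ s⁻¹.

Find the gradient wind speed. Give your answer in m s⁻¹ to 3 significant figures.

Around a high, pressure-gradient force acts outward with centrifugal, so Coriolis balances both:
fV = (1/ρ)|∂P/∂n| + V²/R  →  V² − fR·V + fR·V_g = 0
With fR = 1.40×10⁻⁴ × 593×10³ m = 83.0 m/s:
V = [fR − √((fR)² − 4 fR V_g)]/2 = [83.0 − √(83.0² − 4×83.0×9)]/2 = 10.3 m/s
Supergeostrophic (V > V_g = 9 m/s), as expected around a high.

10.3 m s⁻¹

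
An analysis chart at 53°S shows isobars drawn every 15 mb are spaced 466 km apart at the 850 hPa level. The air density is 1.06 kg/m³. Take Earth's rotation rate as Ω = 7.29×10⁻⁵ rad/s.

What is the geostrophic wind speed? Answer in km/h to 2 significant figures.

Coriolis parameter at 53°S:
f = 2Ω sin φ = 2 × 7.29×10⁻⁵ × sin 53° = 1.16×10⁻⁴ s⁻¹
Pressure gradient: |∂P/∂n| = 1500 Pa / 466000 m = 3.22×10⁻³ Pa/m
Geostrophic balance (pressure-gradient force = Coriolis force):
V_g = (1/(fρ)) |∂P/∂n| = 3.22×10⁻³ / (1.16×10⁻⁴ × 1.06) = 26.1 m/s
Converting: 26.1 m/s × 3.6 = 94 km/h

94 km/h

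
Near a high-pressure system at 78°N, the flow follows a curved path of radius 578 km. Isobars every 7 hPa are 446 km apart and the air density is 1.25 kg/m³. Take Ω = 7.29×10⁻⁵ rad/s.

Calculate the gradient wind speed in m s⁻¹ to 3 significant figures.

Coriolis parameter at 78°N:
f = 2Ω sin φ = 2 × 7.29×10⁻⁵ × sin 78° = 1.43×10⁻⁴ s⁻¹
Pressure gradient: |∂P/∂n| = 700 Pa / 446000 m = 1.57×10⁻³ Pa/m
Geostrophic speed: V_g = |∂P/∂n|/(fρ) = 1.57×10⁻³/(1.43×10⁻⁴ × 1.25) = 8.80 m/s
Around a high, pressure-gradient force acts outward with centrifugal, so Coriolis balances both:
fV = (1/ρ)|∂P/∂n| + V²/R  →  V² − fR·V + fR·V_g = 0
With fR = 1.43×10⁻⁴ × 578×10³ m = 82.4 m/s:
V = [fR − √((fR)² − 4 fR V_g)]/2 = [82.4 − √(82.4² − 4×82.4×8.8)]/2 = 10 m/s
Supergeostrophic (V > V_g = 8.8 m/s), as expected around a high.

10.0 m s⁻¹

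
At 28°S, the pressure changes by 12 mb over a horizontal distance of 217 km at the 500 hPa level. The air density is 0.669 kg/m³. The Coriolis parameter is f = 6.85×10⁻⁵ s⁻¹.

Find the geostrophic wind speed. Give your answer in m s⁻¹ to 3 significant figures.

121 m s⁻¹

Pressure gradient: |∂P/∂n| = 1200 Pa / 217000 m = 5.53×10⁻³ Pa/m
Geostrophic balance (pressure-gradient force = Coriolis force):
V_g = (1/(fρ)) |∂P/∂n| = 5.53×10⁻³ / (6.85×10⁻⁵ × 0.669) = 121 m/s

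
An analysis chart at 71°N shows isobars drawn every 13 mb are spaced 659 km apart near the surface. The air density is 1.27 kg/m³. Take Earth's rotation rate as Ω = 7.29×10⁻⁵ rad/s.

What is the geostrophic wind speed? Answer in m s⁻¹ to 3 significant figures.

11.3 m s⁻¹

Coriolis parameter at 71°N:
f = 2Ω sin φ = 2 × 7.29×10⁻⁵ × sin 71° = 1.38×10⁻⁴ s⁻¹
Pressure gradient: |∂P/∂n| = 1300 Pa / 659000 m = 1.97×10⁻³ Pa/m
Geostrophic balance (pressure-gradient force = Coriolis force):
V_g = (1/(fρ)) |∂P/∂n| = 1.97×10⁻³ / (1.38×10⁻⁴ × 1.27) = 11.3 m/s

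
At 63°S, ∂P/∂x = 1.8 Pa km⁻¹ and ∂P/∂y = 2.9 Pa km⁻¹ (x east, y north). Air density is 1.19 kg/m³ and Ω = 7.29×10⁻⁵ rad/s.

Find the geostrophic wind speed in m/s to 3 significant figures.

22.1 m/s

Coriolis parameter at 63°S:
f = 2Ω sin φ = 2 × 7.29×10⁻⁵ × sin 63° = 1.30×10⁻⁴ s⁻¹
In the Southern Hemisphere f is negative: f = −1.30×10⁻⁴ s⁻¹.
Component geostrophic relations (x east, y north):
u_g = −(1/(fρ)) ∂P/∂y,  v_g = (1/(fρ)) ∂P/∂x
u_g = −(2.9×10⁻³)/(−1.30×10⁻⁴ × 1.19) = 18.8 m/s;  v_g = (1.8×10⁻³)/(−1.30×10⁻⁴ × 1.19) = −11.6 m/s
|V_g| = √(u_g² + v_g²) = 22.1 m/s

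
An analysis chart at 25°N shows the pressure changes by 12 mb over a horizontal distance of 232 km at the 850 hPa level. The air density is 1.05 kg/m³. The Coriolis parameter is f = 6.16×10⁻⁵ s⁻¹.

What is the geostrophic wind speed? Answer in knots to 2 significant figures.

160 knots

Pressure gradient: |∂P/∂n| = 1200 Pa / 232000 m = 5.17×10⁻³ Pa/m
Geostrophic balance (pressure-gradient force = Coriolis force):
V_g = (1/(fρ)) |∂P/∂n| = 5.17×10⁻³ / (6.16×10⁻⁵ × 1.05) = 80.0 m/s
Converting: 80.0 m/s × 1.944 = 160 knots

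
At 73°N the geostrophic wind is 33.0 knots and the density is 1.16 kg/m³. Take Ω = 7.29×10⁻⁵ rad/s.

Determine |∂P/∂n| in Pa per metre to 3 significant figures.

Coriolis parameter at 73°N:
f = 2Ω sin φ = 2 × 7.29×10⁻⁵ × sin 73° = 1.39×10⁻⁴ s⁻¹
Wind speed in SI: 33.0 knots = 17.0 m/s
Geostrophic balance rearranged: |∂P/∂n| = f ρ V_g
|∂P/∂n| = 1.39×10⁻⁴ × 1.16 × 17.0 = 2.75×10⁻³ Pa/m

2.75×10⁻³ Pa/m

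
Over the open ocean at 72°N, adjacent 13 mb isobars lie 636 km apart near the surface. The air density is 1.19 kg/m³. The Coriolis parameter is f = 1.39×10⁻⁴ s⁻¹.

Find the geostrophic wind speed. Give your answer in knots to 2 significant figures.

Pressure gradient: |∂P/∂n| = 1300 Pa / 636000 m = 2.04×10⁻³ Pa/m
Geostrophic balance (pressure-gradient force = Coriolis force):
V_g = (1/(fρ)) |∂P/∂n| = 2.04×10⁻³ / (1.39×10⁻⁴ × 1.19) = 12.4 m/s
Converting: 12.4 m/s × 1.944 = 24 knots

24 knots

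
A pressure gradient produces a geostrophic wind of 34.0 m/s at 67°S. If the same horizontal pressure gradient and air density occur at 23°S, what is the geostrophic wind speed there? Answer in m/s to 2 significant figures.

With the same pressure gradient and density, V_g ∝ 1/f ∝ 1/sin φ.
V₂ = V₁ · sin φ₁ / sin φ₂ = 34.0 × sin 67° / sin 23°
V₂ = 34.0 × 0.9205/0.3907 = 80 m/s

80 m/s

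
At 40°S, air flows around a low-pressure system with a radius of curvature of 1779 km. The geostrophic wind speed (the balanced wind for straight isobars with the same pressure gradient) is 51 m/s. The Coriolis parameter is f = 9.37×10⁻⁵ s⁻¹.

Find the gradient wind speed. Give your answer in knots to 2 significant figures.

80 knots

Around a low, centrifugal force acts outward with Coriolis, so pressure-gradient force balances both:
(1/ρ)|∂P/∂n| = fV + V²/R  →  V² + fR·V − fR·V_g = 0
With fR = 9.37×10⁻⁵ × 1779×10³ m = 167 m/s:
V = [−fR + √((fR)² + 4 fR V_g)]/2 = [−167 + √(167² + 4×167×51)]/2 = 40.9 m/s
Subgeostrophic (V < V_g = 51 m/s), as expected around a low.
Converting: 40.9 m/s × 1.944 = 80 knots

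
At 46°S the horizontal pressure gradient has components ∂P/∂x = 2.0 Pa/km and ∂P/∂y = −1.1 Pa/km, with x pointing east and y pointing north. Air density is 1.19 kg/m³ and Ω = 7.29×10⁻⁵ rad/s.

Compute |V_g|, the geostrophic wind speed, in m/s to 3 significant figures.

Coriolis parameter at 46°S:
f = 2Ω sin φ = 2 × 7.29×10⁻⁵ × sin 46° = 1.05×10⁻⁴ s⁻¹
In the Southern Hemisphere f is negative: f = −1.05×10⁻⁴ s⁻¹.
Component geostrophic relations (x east, y north):
u_g = −(1/(fρ)) ∂P/∂y,  v_g = (1/(fρ)) ∂P/∂x
u_g = −(−1.1×10⁻³)/(−1.05×10⁻⁴ × 1.19) = −8.81 m/s;  v_g = (2.0×10⁻³)/(−1.05×10⁻⁴ × 1.19) = −16.0 m/s
|V_g| = √(u_g² + v_g²) = 18.3 m/s

18.3 m/s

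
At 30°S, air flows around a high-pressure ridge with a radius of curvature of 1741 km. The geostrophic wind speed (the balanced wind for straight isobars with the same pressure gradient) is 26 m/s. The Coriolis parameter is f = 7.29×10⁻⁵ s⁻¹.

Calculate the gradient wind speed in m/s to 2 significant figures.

Around a high, pressure-gradient force acts outward with centrifugal, so Coriolis balances both:
fV = (1/ρ)|∂P/∂n| + V²/R  →  V² − fR·V + fR·V_g = 0
With fR = 7.29×10⁻⁵ × 1741×10³ m = 127 m/s:
V = [fR − √((fR)² − 4 fR V_g)]/2 = [127 − √(127² − 4×127×26)]/2 = 36.5 m/s
Supergeostrophic (V > V_g = 26 m/s), as expected around a high.

36 m/s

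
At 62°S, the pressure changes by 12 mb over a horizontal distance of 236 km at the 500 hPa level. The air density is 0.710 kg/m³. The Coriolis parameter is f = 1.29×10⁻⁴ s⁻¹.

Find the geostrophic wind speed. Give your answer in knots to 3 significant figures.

108 knots

Pressure gradient: |∂P/∂n| = 1200 Pa / 236000 m = 5.08×10⁻³ Pa/m
Geostrophic balance (pressure-gradient force = Coriolis force):
V_g = (1/(fρ)) |∂P/∂n| = 5.08×10⁻³ / (1.29×10⁻⁴ × 0.710) = 55.5 m/s
Converting: 55.5 m/s × 1.944 = 108 knots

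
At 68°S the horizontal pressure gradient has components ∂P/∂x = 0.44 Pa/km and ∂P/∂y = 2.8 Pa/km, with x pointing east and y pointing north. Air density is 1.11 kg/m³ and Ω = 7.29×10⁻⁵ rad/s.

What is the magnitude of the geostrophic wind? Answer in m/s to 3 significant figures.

Coriolis parameter at 68°S:
f = 2Ω sin φ = 2 × 7.29×10⁻⁵ × sin 68° = 1.35×10⁻⁴ s⁻¹
In the Southern Hemisphere f is negative: f = −1.35×10⁻⁴ s⁻¹.
Component geostrophic relations (x east, y north):
u_g = −(1/(fρ)) ∂P/∂y,  v_g = (1/(fρ)) ∂P/∂x
u_g = −(2.8×10⁻³)/(−1.35×10⁻⁴ × 1.11) = 18.7 m/s;  v_g = (0.44×10⁻³)/(−1.35×10⁻⁴ × 1.11) = −2.93 m/s
|V_g| = √(u_g² + v_g²) = 18.9 m/s

18.9 m/s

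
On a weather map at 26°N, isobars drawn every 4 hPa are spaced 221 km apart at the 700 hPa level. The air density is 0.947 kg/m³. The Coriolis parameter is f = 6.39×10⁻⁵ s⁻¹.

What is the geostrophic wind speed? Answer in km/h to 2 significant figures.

110 km/h

Pressure gradient: |∂P/∂n| = 400 Pa / 221000 m = 1.81×10⁻³ Pa/m
Geostrophic balance (pressure-gradient force = Coriolis force):
V_g = (1/(fρ)) |∂P/∂n| = 1.81×10⁻³ / (6.39×10⁻⁵ × 0.947) = 29.9 m/s
Converting: 29.9 m/s × 3.6 = 110 km/h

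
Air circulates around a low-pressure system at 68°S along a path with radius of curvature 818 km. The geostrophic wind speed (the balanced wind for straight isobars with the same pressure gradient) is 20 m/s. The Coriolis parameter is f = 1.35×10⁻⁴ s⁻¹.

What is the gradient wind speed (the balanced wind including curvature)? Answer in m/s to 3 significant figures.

17.3 m/s

Around a low, centrifugal force acts outward with Coriolis, so pressure-gradient force balances both:
(1/ρ)|∂P/∂n| = fV + V²/R  →  V² + fR·V − fR·V_g = 0
With fR = 1.35×10⁻⁴ × 818×10³ m = 110 m/s:
V = [−fR + √((fR)² + 4 fR V_g)]/2 = [−110 + √(110² + 4×110×20)]/2 = 17.3 m/s
Subgeostrophic (V < V_g = 20 m/s), as expected around a low.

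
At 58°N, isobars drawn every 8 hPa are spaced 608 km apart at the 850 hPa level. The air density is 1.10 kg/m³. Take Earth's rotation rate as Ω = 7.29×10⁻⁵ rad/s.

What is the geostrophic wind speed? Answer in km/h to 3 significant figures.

34.8 km/h

Coriolis parameter at 58°N:
f = 2Ω sin φ = 2 × 7.29×10⁻⁵ × sin 58° = 1.24×10⁻⁴ s⁻¹
Pressure gradient: |∂P/∂n| = 800 Pa / 608000 m = 1.32×10⁻³ Pa/m
Geostrophic balance (pressure-gradient force = Coriolis force):
V_g = (1/(fρ)) |∂P/∂n| = 1.32×10⁻³ / (1.24×10⁻⁴ × 1.10) = 9.67 m/s
Converting: 9.67 m/s × 3.6 = 34.8 km/h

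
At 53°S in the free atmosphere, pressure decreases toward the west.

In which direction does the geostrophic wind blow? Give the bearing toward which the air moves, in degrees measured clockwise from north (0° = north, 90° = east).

The pressure-gradient force points toward the west (bearing 270°).
Geostrophic balance: in the Southern Hemisphere the Coriolis force deflects motion to the left, so the geostrophic wind blows 90° to the left of the pressure-gradient force (low pressure on the right).
Rotating 270° by 90° counterclockwise gives 180° — the wind blows toward the south.

180°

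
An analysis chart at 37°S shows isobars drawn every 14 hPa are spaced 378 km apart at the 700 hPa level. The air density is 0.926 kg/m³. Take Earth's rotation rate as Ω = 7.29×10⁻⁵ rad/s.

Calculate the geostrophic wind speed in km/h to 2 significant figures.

160 km/h

Coriolis parameter at 37°S:
f = 2Ω sin φ = 2 × 7.29×10⁻⁵ × sin 37° = 8.77×10⁻⁵ s⁻¹
Pressure gradient: |∂P/∂n| = 1400 Pa / 378000 m = 3.70×10⁻³ Pa/m
Geostrophic balance (pressure-gradient force = Coriolis force):
V_g = (1/(fρ)) |∂P/∂n| = 3.70×10⁻³ / (8.77×10⁻⁵ × 0.926) = 45.6 m/s
Converting: 45.6 m/s × 3.6 = 160 km/h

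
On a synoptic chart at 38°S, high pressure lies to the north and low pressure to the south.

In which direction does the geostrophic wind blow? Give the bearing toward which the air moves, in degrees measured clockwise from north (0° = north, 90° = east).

090°

The pressure-gradient force points toward the south (bearing 180°).
Geostrophic balance: in the Southern Hemisphere the Coriolis force deflects motion to the left, so the geostrophic wind blows 90° to the left of the pressure-gradient force (low pressure on the right).
Rotating 180° by 90° counterclockwise gives 090° — the wind blows toward the east.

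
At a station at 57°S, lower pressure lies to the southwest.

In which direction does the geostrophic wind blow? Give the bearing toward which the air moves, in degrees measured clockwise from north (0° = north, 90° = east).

135°

The pressure-gradient force points toward the southwest (bearing 225°).
Geostrophic balance: in the Southern Hemisphere the Coriolis force deflects motion to the left, so the geostrophic wind blows 90° to the left of the pressure-gradient force (low pressure on the right).
Rotating 225° by 90° counterclockwise gives 135° — the wind blows toward the southeast.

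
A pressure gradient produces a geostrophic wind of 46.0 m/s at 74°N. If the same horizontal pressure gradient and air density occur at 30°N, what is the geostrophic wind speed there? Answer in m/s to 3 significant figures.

88.4 m/s

With the same pressure gradient and density, V_g ∝ 1/f ∝ 1/sin φ.
V₂ = V₁ · sin φ₁ / sin φ₂ = 46.0 × sin 74° / sin 30°
V₂ = 46.0 × 0.9613/0.5000 = 88.4 m/s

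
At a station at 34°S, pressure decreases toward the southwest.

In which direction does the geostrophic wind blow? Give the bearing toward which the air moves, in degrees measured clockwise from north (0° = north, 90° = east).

135°

The pressure-gradient force points toward the southwest (bearing 225°).
Geostrophic balance: in the Southern Hemisphere the Coriolis force deflects motion to the left, so the geostrophic wind blows 90° to the left of the pressure-gradient force (low pressure on the right).
Rotating 225° by 90° counterclockwise gives 135° — the wind blows toward the southeast.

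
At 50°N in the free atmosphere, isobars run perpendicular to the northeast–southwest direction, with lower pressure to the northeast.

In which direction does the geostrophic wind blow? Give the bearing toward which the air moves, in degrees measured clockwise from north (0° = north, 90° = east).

The pressure-gradient force points toward the northeast (bearing 045°).
Geostrophic balance: in the Northern Hemisphere the Coriolis force deflects motion to the right, so the geostrophic wind blows 90° to the right of the pressure-gradient force (low pressure on the left).
Rotating 045° by 90° clockwise gives 135° — the wind blows toward the southeast.

135°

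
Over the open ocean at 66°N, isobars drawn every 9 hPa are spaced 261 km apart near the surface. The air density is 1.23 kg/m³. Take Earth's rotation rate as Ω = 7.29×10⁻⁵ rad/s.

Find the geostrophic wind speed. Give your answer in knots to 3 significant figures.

Coriolis parameter at 66°N:
f = 2Ω sin φ = 2 × 7.29×10⁻⁵ × sin 66° = 1.33×10⁻⁴ s⁻¹
Pressure gradient: |∂P/∂n| = 900 Pa / 261000 m = 3.45×10⁻³ Pa/m
Geostrophic balance (pressure-gradient force = Coriolis force):
V_g = (1/(fρ)) |∂P/∂n| = 3.45×10⁻³ / (1.33×10⁻⁴ × 1.23) = 21.0 m/s
Converting: 21.0 m/s × 1.944 = 40.9 knots

40.9 knots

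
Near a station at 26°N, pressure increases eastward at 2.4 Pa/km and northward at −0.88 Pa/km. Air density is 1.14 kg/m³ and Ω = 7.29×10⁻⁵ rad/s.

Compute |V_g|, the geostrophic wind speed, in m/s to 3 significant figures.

35.1 m/s

Coriolis parameter at 26°N:
f = 2Ω sin φ = 2 × 7.29×10⁻⁵ × sin 26° = 6.39×10⁻⁵ s⁻¹
Component geostrophic relations (x east, y north):
u_g = −(1/(fρ)) ∂P/∂y,  v_g = (1/(fρ)) ∂P/∂x
u_g = −(−0.88×10⁻³)/(6.39×10⁻⁵ × 1.14) = 12.1 m/s;  v_g = (2.4×10⁻³)/(6.39×10⁻⁵ × 1.14) = 32.9 m/s
|V_g| = √(u_g² + v_g²) = 35.1 m/s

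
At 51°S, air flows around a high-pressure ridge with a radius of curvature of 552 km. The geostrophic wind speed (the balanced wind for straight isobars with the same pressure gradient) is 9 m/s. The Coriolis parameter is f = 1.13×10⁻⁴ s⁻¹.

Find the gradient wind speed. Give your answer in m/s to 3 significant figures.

10.9 m/s

Around a high, pressure-gradient force acts outward with centrifugal, so Coriolis balances both:
fV = (1/ρ)|∂P/∂n| + V²/R  →  V² − fR·V + fR·V_g = 0
With fR = 1.13×10⁻⁴ × 552×10³ m = 62.4 m/s:
V = [fR − √((fR)² − 4 fR V_g)]/2 = [62.4 − √(62.4² − 4×62.4×9)]/2 = 10.9 m/s
Supergeostrophic (V > V_g = 9 m/s), as expected around a high.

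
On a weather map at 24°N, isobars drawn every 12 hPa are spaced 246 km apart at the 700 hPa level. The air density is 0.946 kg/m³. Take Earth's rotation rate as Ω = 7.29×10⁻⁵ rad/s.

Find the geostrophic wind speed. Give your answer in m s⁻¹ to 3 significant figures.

87.0 m s⁻¹

Coriolis parameter at 24°N:
f = 2Ω sin φ = 2 × 7.29×10⁻⁵ × sin 24° = 5.93×10⁻⁵ s⁻¹
Pressure gradient: |∂P/∂n| = 1200 Pa / 246000 m = 4.88×10⁻³ Pa/m
Geostrophic balance (pressure-gradient force = Coriolis force):
V_g = (1/(fρ)) |∂P/∂n| = 4.88×10⁻³ / (5.93×10⁻⁵ × 0.946) = 87.0 m/s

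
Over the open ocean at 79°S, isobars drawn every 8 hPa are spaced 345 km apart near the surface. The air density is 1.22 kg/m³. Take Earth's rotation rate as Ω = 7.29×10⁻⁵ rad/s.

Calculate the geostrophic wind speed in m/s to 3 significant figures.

13.3 m/s

Coriolis parameter at 79°S:
f = 2Ω sin φ = 2 × 7.29×10⁻⁵ × sin 79° = 1.43×10⁻⁴ s⁻¹
Pressure gradient: |∂P/∂n| = 800 Pa / 345000 m = 2.32×10⁻³ Pa/m
Geostrophic balance (pressure-gradient force = Coriolis force):
V_g = (1/(fρ)) |∂P/∂n| = 2.32×10⁻³ / (1.43×10⁻⁴ × 1.22) = 13.3 m/s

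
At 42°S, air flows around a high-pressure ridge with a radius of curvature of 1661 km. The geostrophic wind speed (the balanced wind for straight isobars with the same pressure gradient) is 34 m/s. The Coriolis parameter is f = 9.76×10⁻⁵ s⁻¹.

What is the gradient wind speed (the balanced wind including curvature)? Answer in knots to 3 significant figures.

Around a high, pressure-gradient force acts outward with centrifugal, so Coriolis balances both:
fV = (1/ρ)|∂P/∂n| + V²/R  →  V² − fR·V + fR·V_g = 0
With fR = 9.76×10⁻⁵ × 1661×10³ m = 162 m/s:
V = [fR − √((fR)² − 4 fR V_g)]/2 = [162 − √(162² − 4×162×34)]/2 = 48.5 m/s
Supergeostrophic (V > V_g = 34 m/s), as expected around a high.
Converting: 48.5 m/s × 1.944 = 94.3 knots

94.3 knots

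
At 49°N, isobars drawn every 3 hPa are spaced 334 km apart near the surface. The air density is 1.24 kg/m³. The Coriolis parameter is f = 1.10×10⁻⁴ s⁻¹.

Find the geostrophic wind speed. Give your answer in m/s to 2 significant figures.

6.6 m/s

Pressure gradient: |∂P/∂n| = 300 Pa / 334000 m = 8.98×10⁻⁴ Pa/m
Geostrophic balance (pressure-gradient force = Coriolis force):
V_g = (1/(fρ)) |∂P/∂n| = 8.98×10⁻⁴ / (1.10×10⁻⁴ × 1.24) = 6.59 m/s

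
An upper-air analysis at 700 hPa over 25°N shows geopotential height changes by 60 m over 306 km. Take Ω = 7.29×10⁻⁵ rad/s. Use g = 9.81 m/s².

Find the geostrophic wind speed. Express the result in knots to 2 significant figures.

61 knots

Coriolis parameter at 25°N:
f = 2Ω sin φ = 2 × 7.29×10⁻⁵ × sin 25° = 6.16×10⁻⁵ s⁻¹
Height gradient: |∂Z/∂n| = 60 m / 306000 m = 1.96×10⁻⁴
On a pressure surface, geostrophic balance gives V_g = (g/f)|∂Z/∂n|:
V_g = 9.81 × 1.96×10⁻⁴ / 6.16×10⁻⁵ = 31.2 m/s
Converting: 31.2 m/s × 1.944 = 61 knots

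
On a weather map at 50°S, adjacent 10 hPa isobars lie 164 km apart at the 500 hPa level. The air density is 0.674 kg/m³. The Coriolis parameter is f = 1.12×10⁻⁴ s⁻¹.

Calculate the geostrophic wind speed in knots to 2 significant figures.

Pressure gradient: |∂P/∂n| = 1000 Pa / 164000 m = 6.10×10⁻³ Pa/m
Geostrophic balance (pressure-gradient force = Coriolis force):
V_g = (1/(fρ)) |∂P/∂n| = 6.10×10⁻³ / (1.12×10⁻⁴ × 0.674) = 80.8 m/s
Converting: 80.8 m/s × 1.944 = 160 knots

160 knots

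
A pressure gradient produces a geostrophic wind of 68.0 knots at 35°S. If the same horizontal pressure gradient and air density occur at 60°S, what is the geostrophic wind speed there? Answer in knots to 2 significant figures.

45 knots

With the same pressure gradient and density, V_g ∝ 1/f ∝ 1/sin φ.
V₂ = V₁ · sin φ₁ / sin φ₂ = 68.0 × sin 35° / sin 60°
V₂ = 68.0 × 0.5736/0.8660 = 45 knots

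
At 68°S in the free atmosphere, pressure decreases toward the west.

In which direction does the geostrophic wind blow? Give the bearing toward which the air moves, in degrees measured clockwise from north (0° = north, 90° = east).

The pressure-gradient force points toward the west (bearing 270°).
Geostrophic balance: in the Southern Hemisphere the Coriolis force deflects motion to the left, so the geostrophic wind blows 90° to the left of the pressure-gradient force (low pressure on the right).
Rotating 270° by 90° counterclockwise gives 180° — the wind blows toward the south.

180°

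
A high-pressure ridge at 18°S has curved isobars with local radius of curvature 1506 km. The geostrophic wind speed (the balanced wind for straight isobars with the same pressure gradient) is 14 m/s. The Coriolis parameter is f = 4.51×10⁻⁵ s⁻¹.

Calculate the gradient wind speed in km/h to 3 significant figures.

71.0 km/h

Around a high, pressure-gradient force acts outward with centrifugal, so Coriolis balances both:
fV = (1/ρ)|∂P/∂n| + V²/R  →  V² − fR·V + fR·V_g = 0
With fR = 4.51×10⁻⁵ × 1506×10³ m = 67.9 m/s:
V = [fR − √((fR)² − 4 fR V_g)]/2 = [67.9 − √(67.9² − 4×67.9×14)]/2 = 19.7 m/s
Supergeostrophic (V > V_g = 14 m/s), as expected around a high.
Converting: 19.7 m/s × 3.6 = 71.0 km/h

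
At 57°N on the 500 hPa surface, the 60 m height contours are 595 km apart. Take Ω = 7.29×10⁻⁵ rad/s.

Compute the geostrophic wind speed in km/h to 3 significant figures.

Coriolis parameter at 57°N:
f = 2Ω sin φ = 2 × 7.29×10⁻⁵ × sin 57° = 1.22×10⁻⁴ s⁻¹
Height gradient: |∂Z/∂n| = 60 m / 595000 m = 1.01×10⁻⁴
On a pressure surface, geostrophic balance gives V_g = (g/f)|∂Z/∂n|:
V_g = 9.81 × 1.01×10⁻⁴ / 1.22×10⁻⁴ = 8.09 m/s
Converting: 8.09 m/s × 3.6 = 29.1 km/h

29.1 km/h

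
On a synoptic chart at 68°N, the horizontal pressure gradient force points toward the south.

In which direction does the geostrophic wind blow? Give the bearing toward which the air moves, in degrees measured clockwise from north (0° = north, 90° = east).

The pressure-gradient force points toward the south (bearing 180°).
Geostrophic balance: in the Northern Hemisphere the Coriolis force deflects motion to the right, so the geostrophic wind blows 90° to the right of the pressure-gradient force (low pressure on the left).
Rotating 180° by 90° clockwise gives 270° — the wind blows toward the west.

270°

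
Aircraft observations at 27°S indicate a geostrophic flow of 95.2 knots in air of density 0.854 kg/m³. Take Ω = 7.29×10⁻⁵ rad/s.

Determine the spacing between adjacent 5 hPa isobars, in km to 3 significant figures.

Coriolis parameter at 27°S:
f = 2Ω sin φ = 2 × 7.29×10⁻⁵ × sin 27° = 6.62×10⁻⁵ s⁻¹
Wind speed in SI: 95.2 knots = 49.0 m/s
Geostrophic balance rearranged: |∂P/∂n| = f ρ V_g
|∂P/∂n| = 6.62×10⁻⁵ × 0.854 × 49.0 = 2.77×10⁻³ Pa/m
Isobar spacing: Δn = ΔP/|∂P/∂n| = 500 Pa / 2.77×10⁻³ Pa/m = 180606 m ≈ 181 km

181 km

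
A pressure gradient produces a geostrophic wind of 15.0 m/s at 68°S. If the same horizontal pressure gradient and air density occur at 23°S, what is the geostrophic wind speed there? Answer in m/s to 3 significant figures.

With the same pressure gradient and density, V_g ∝ 1/f ∝ 1/sin φ.
V₂ = V₁ · sin φ₁ / sin φ₂ = 15.0 × sin 68° / sin 23°
V₂ = 15.0 × 0.9272/0.3907 = 35.6 m/s

35.6 m/s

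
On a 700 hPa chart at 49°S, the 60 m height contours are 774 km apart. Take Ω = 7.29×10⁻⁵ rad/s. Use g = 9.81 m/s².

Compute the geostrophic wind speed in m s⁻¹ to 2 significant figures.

6.9 m s⁻¹

Coriolis parameter at 49°S:
f = 2Ω sin φ = 2 × 7.29×10⁻⁵ × sin 49° = 1.10×10⁻⁴ s⁻¹
Height gradient: |∂Z/∂n| = 60 m / 774000 m = 7.75×10⁻⁵
On a pressure surface, geostrophic balance gives V_g = (g/f)|∂Z/∂n|:
V_g = 9.81 × 7.75×10⁻⁵ / 1.10×10⁻⁴ = 6.91 m/s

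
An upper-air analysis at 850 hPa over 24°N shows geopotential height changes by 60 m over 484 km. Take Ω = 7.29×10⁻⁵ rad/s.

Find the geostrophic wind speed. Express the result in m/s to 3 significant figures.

20.5 m/s

Coriolis parameter at 24°N:
f = 2Ω sin φ = 2 × 7.29×10⁻⁵ × sin 24° = 5.93×10⁻⁵ s⁻¹
Height gradient: |∂Z/∂n| = 60 m / 484000 m = 1.24×10⁻⁴
On a pressure surface, geostrophic balance gives V_g = (g/f)|∂Z/∂n|:
V_g = 9.81 × 1.24×10⁻⁴ / 5.93×10⁻⁵ = 20.5 m/s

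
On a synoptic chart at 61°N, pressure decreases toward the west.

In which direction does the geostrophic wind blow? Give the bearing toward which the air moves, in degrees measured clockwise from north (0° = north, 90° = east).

000°

The pressure-gradient force points toward the west (bearing 270°).
Geostrophic balance: in the Northern Hemisphere the Coriolis force deflects motion to the right, so the geostrophic wind blows 90° to the right of the pressure-gradient force (low pressure on the left).
Rotating 270° by 90° clockwise gives 000° — the wind blows toward the north.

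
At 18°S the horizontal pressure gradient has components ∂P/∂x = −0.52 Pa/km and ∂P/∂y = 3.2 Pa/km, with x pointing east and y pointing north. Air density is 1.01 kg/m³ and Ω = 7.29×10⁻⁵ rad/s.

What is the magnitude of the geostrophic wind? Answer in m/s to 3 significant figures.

71.2 m/s

Coriolis parameter at 18°S:
f = 2Ω sin φ = 2 × 7.29×10⁻⁵ × sin 18° = 4.51×10⁻⁵ s⁻¹
In the Southern Hemisphere f is negative: f = −4.51×10⁻⁵ s⁻¹.
Component geostrophic relations (x east, y north):
u_g = −(1/(fρ)) ∂P/∂y,  v_g = (1/(fρ)) ∂P/∂x
u_g = −(3.2×10⁻³)/(−4.51×10⁻⁵ × 1.01) = 70.3 m/s;  v_g = (−0.52×10⁻³)/(−4.51×10⁻⁵ × 1.01) = 11.4 m/s
|V_g| = √(u_g² + v_g²) = 71.2 m/s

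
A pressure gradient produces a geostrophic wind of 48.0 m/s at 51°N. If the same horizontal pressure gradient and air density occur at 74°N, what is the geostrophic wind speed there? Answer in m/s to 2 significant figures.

With the same pressure gradient and density, V_g ∝ 1/f ∝ 1/sin φ.
V₂ = V₁ · sin φ₁ / sin φ₂ = 48.0 × sin 51° / sin 74°
V₂ = 48.0 × 0.7771/0.9613 = 39 m/s

39 m/s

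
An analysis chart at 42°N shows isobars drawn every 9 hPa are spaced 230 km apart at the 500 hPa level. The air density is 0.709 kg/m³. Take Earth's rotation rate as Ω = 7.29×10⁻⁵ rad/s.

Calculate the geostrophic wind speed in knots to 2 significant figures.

110 knots

Coriolis parameter at 42°N:
f = 2Ω sin φ = 2 × 7.29×10⁻⁵ × sin 42° = 9.76×10⁻⁵ s⁻¹
Pressure gradient: |∂P/∂n| = 900 Pa / 230000 m = 3.91×10⁻³ Pa/m
Geostrophic balance (pressure-gradient force = Coriolis force):
V_g = (1/(fρ)) |∂P/∂n| = 3.91×10⁻³ / (9.76×10⁻⁵ × 0.709) = 56.6 m/s
Converting: 56.6 m/s × 1.944 = 110 knots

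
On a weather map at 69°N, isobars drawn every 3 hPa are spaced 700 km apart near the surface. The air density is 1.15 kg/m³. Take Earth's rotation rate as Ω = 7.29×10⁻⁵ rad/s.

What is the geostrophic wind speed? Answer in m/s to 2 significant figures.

2.7 m/s

Coriolis parameter at 69°N:
f = 2Ω sin φ = 2 × 7.29×10⁻⁵ × sin 69° = 1.36×10⁻⁴ s⁻¹
Pressure gradient: |∂P/∂n| = 300 Pa / 700000 m = 4.29×10⁻⁴ Pa/m
Geostrophic balance (pressure-gradient force = Coriolis force):
V_g = (1/(fρ)) |∂P/∂n| = 4.29×10⁻⁴ / (1.36×10⁻⁴ × 1.15) = 2.74 m/s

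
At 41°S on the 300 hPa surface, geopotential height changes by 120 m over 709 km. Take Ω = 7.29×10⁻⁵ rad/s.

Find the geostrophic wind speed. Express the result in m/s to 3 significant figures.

17.4 m/s

Coriolis parameter at 41°S:
f = 2Ω sin φ = 2 × 7.29×10⁻⁵ × sin 41° = 9.57×10⁻⁵ s⁻¹
Height gradient: |∂Z/∂n| = 120 m / 709000 m = 1.69×10⁻⁴
On a pressure surface, geostrophic balance gives V_g = (g/f)|∂Z/∂n|:
V_g = 9.81 × 1.69×10⁻⁴ / 9.57×10⁻⁵ = 17.4 m/s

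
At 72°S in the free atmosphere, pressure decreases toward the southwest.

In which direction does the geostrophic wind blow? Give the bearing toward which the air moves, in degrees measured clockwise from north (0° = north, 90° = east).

The pressure-gradient force points toward the southwest (bearing 225°).
Geostrophic balance: in the Southern Hemisphere the Coriolis force deflects motion to the left, so the geostrophic wind blows 90° to the left of the pressure-gradient force (low pressure on the right).
Rotating 225° by 90° counterclockwise gives 135° — the wind blows toward the southeast.

135°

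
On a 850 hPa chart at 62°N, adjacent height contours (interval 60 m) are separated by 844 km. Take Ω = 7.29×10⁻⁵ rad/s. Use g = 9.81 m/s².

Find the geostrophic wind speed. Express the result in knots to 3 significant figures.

Coriolis parameter at 62°N:
f = 2Ω sin φ = 2 × 7.29×10⁻⁵ × sin 62° = 1.29×10⁻⁴ s⁻¹
Height gradient: |∂Z/∂n| = 60 m / 844000 m = 7.11×10⁻⁵
On a pressure surface, geostrophic balance gives V_g = (g/f)|∂Z/∂n|:
V_g = 9.81 × 7.11×10⁻⁵ / 1.29×10⁻⁴ = 5.42 m/s
Converting: 5.42 m/s × 1.944 = 10.5 knots

10.5 knots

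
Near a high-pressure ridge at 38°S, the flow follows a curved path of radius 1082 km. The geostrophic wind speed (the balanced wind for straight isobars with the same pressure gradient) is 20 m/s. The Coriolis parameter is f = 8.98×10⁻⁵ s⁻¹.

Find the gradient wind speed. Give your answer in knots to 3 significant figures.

54.7 knots

Around a high, pressure-gradient force acts outward with centrifugal, so Coriolis balances both:
fV = (1/ρ)|∂P/∂n| + V²/R  →  V² − fR·V + fR·V_g = 0
With fR = 8.98×10⁻⁵ × 1082×10³ m = 97.2 m/s:
V = [fR − √((fR)² − 4 fR V_g)]/2 = [97.2 − √(97.2² − 4×97.2×20)]/2 = 28.2 m/s
Supergeostrophic (V > V_g = 20 m/s), as expected around a high.
Converting: 28.2 m/s × 1.944 = 54.7 knots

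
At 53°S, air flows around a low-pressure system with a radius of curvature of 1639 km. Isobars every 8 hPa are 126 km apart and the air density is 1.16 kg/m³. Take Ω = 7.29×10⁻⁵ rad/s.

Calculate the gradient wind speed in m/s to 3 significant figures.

Coriolis parameter at 53°S:
f = 2Ω sin φ = 2 × 7.29×10⁻⁵ × sin 53° = 1.16×10⁻⁴ s⁻¹
Pressure gradient: |∂P/∂n| = 800 Pa / 126000 m = 6.35×10⁻³ Pa/m
Geostrophic speed: V_g = |∂P/∂n|/(fρ) = 6.35×10⁻³/(1.16×10⁻⁴ × 1.16) = 47.0 m/s
Around a low, centrifugal force acts outward with Coriolis, so pressure-gradient force balances both:
(1/ρ)|∂P/∂n| = fV + V²/R  →  V² + fR·V − fR·V_g = 0
With fR = 1.16×10⁻⁴ × 1639×10³ m = 191 m/s:
V = [−fR + √((fR)² + 4 fR V_g)]/2 = [−191 + √(191² + 4×191×47)]/2 = 39 m/s
Subgeostrophic (V < V_g = 47 m/s), as expected around a low.

39.0 m/s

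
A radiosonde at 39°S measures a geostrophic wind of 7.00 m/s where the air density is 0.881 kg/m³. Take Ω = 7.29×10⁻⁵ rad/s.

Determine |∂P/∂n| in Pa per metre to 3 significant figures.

5.66×10⁻⁴ Pa/m

Coriolis parameter at 39°S:
f = 2Ω sin φ = 2 × 7.29×10⁻⁵ × sin 39° = 9.18×10⁻⁵ s⁻¹
Geostrophic balance rearranged: |∂P/∂n| = f ρ V_g
|∂P/∂n| = 9.18×10⁻⁵ × 0.881 × 7.00 = 5.66×10⁻⁴ Pa/m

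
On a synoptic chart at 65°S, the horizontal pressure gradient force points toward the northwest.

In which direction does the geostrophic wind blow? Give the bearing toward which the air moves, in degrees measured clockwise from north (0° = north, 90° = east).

225°

The pressure-gradient force points toward the northwest (bearing 315°).
Geostrophic balance: in the Southern Hemisphere the Coriolis force deflects motion to the left, so the geostrophic wind blows 90° to the left of the pressure-gradient force (low pressure on the right).
Rotating 315° by 90° counterclockwise gives 225° — the wind blows toward the southwest.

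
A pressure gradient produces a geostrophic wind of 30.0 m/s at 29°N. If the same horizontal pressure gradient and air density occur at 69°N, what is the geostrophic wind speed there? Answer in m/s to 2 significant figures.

16 m/s

With the same pressure gradient and density, V_g ∝ 1/f ∝ 1/sin φ.
V₂ = V₁ · sin φ₁ / sin φ₂ = 30.0 × sin 29° / sin 69°
V₂ = 30.0 × 0.4848/0.9336 = 16 m/s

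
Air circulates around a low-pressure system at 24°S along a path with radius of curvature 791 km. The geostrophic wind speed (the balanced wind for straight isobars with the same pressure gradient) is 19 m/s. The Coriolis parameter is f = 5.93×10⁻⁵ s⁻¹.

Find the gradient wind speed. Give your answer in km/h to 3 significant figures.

Around a low, centrifugal force acts outward with Coriolis, so pressure-gradient force balances both:
(1/ρ)|∂P/∂n| = fV + V²/R  →  V² + fR·V − fR·V_g = 0
With fR = 5.93×10⁻⁵ × 791×10³ m = 46.9 m/s:
V = [−fR + √((fR)² + 4 fR V_g)]/2 = [−46.9 + √(46.9² + 4×46.9×19)]/2 = 14.5 m/s
Subgeostrophic (V < V_g = 19 m/s), as expected around a low.
Converting: 14.5 m/s × 3.6 = 52.2 km/h

52.2 km/h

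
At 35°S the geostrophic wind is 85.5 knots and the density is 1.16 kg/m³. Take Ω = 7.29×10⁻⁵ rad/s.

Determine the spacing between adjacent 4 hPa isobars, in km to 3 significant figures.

93.7 km

Coriolis parameter at 35°S:
f = 2Ω sin φ = 2 × 7.29×10⁻⁵ × sin 35° = 8.36×10⁻⁵ s⁻¹
Wind speed in SI: 85.5 knots = 44.0 m/s
Geostrophic balance rearranged: |∂P/∂n| = f ρ V_g
|∂P/∂n| = 8.36×10⁻⁵ × 1.16 × 44.0 = 4.27×10⁻³ Pa/m
Isobar spacing: Δn = ΔP/|∂P/∂n| = 400 Pa / 4.27×10⁻³ Pa/m = 93745 m ≈ 93.7 km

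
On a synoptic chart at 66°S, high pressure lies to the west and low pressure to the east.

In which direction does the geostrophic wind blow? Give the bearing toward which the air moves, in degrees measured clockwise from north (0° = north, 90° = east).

The pressure-gradient force points toward the east (bearing 090°).
Geostrophic balance: in the Southern Hemisphere the Coriolis force deflects motion to the left, so the geostrophic wind blows 90° to the left of the pressure-gradient force (low pressure on the right).
Rotating 090° by 90° counterclockwise gives 000° — the wind blows toward the north.

000°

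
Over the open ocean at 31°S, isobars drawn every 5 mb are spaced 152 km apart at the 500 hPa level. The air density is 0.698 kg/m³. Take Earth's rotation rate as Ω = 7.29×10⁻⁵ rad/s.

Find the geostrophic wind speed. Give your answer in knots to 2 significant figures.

Coriolis parameter at 31°S:
f = 2Ω sin φ = 2 × 7.29×10⁻⁵ × sin 31° = 7.51×10⁻⁵ s⁻¹
Pressure gradient: |∂P/∂n| = 500 Pa / 152000 m = 3.29×10⁻³ Pa/m
Geostrophic balance (pressure-gradient force = Coriolis force):
V_g = (1/(fρ)) |∂P/∂n| = 3.29×10⁻³ / (7.51×10⁻⁵ × 0.698) = 62.8 m/s
Converting: 62.8 m/s × 1.944 = 120 knots

120 knots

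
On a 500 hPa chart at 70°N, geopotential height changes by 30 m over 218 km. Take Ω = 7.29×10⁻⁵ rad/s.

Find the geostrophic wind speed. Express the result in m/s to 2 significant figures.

Coriolis parameter at 70°N:
f = 2Ω sin φ = 2 × 7.29×10⁻⁵ × sin 70° = 1.37×10⁻⁴ s⁻¹
Height gradient: |∂Z/∂n| = 30 m / 218000 m = 1.38×10⁻⁴
On a pressure surface, geostrophic balance gives V_g = (g/f)|∂Z/∂n|:
V_g = 9.81 × 1.38×10⁻⁴ / 1.37×10⁻⁴ = 9.85 m/s

9.9 m/s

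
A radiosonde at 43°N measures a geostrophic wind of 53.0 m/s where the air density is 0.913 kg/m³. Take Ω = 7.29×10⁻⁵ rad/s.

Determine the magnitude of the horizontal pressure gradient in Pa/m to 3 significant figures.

4.81×10⁻³ Pa/m

Coriolis parameter at 43°N:
f = 2Ω sin φ = 2 × 7.29×10⁻⁵ × sin 43° = 9.94×10⁻⁵ s⁻¹
Geostrophic balance rearranged: |∂P/∂n| = f ρ V_g
|∂P/∂n| = 9.94×10⁻⁵ × 0.913 × 53.0 = 4.81×10⁻³ Pa/m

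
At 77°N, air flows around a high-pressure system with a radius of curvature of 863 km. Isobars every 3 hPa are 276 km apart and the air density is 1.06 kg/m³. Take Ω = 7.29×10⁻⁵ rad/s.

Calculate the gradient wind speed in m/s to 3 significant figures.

7.70 m/s

Coriolis parameter at 77°N:
f = 2Ω sin φ = 2 × 7.29×10⁻⁵ × sin 77° = 1.42×10⁻⁴ s⁻¹
Pressure gradient: |∂P/∂n| = 300 Pa / 276000 m = 1.09×10⁻³ Pa/m
Geostrophic speed: V_g = |∂P/∂n|/(fρ) = 1.09×10⁻³/(1.42×10⁻⁴ × 1.06) = 7.22 m/s
Around a high, pressure-gradient force acts outward with centrifugal, so Coriolis balances both:
fV = (1/ρ)|∂P/∂n| + V²/R  →  V² − fR·V + fR·V_g = 0
With fR = 1.42×10⁻⁴ × 863×10³ m = 123 m/s:
V = [fR − √((fR)² − 4 fR V_g)]/2 = [123 − √(123² − 4×123×7.22)]/2 = 7.7 m/s
Supergeostrophic (V > V_g = 7.22 m/s), as expected around a high.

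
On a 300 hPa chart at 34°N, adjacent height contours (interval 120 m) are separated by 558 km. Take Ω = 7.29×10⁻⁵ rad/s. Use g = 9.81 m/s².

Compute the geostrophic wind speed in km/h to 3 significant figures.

Coriolis parameter at 34°N:
f = 2Ω sin φ = 2 × 7.29×10⁻⁵ × sin 34° = 8.15×10⁻⁵ s⁻¹
Height gradient: |∂Z/∂n| = 120 m / 558000 m = 2.15×10⁻⁴
On a pressure surface, geostrophic balance gives V_g = (g/f)|∂Z/∂n|:
V_g = 9.81 × 2.15×10⁻⁴ / 8.15×10⁻⁵ = 25.9 m/s
Converting: 25.9 m/s × 3.6 = 93.2 km/h

93.2 km/h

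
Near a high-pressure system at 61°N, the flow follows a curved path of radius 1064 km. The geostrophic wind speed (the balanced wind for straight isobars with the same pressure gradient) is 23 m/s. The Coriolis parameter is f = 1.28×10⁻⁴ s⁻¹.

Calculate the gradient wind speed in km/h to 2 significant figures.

110 km/h

Around a high, pressure-gradient force acts outward with centrifugal, so Coriolis balances both:
fV = (1/ρ)|∂P/∂n| + V²/R  →  V² − fR·V + fR·V_g = 0
With fR = 1.28×10⁻⁴ × 1064×10³ m = 136 m/s:
V = [fR − √((fR)² − 4 fR V_g)]/2 = [136 − √(136² − 4×136×23)]/2 = 29.3 m/s
Supergeostrophic (V > V_g = 23 m/s), as expected around a high.
Converting: 29.3 m/s × 3.6 = 110 km/h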